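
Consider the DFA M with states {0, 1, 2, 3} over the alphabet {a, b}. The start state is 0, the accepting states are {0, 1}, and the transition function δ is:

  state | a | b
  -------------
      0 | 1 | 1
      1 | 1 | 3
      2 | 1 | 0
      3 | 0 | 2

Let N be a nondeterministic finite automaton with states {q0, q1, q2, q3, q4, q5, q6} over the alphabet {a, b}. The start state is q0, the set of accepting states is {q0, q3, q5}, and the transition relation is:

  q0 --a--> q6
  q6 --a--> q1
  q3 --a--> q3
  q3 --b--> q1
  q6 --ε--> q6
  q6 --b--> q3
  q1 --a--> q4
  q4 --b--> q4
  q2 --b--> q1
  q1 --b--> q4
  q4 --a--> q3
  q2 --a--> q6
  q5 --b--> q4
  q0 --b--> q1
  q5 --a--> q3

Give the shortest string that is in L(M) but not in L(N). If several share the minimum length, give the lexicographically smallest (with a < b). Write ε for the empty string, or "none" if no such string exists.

a

The string a is accepted by M but not by N.
No shorter string lies in the difference, and a is the lexicographically first length-1 string in L(M) \ L(N).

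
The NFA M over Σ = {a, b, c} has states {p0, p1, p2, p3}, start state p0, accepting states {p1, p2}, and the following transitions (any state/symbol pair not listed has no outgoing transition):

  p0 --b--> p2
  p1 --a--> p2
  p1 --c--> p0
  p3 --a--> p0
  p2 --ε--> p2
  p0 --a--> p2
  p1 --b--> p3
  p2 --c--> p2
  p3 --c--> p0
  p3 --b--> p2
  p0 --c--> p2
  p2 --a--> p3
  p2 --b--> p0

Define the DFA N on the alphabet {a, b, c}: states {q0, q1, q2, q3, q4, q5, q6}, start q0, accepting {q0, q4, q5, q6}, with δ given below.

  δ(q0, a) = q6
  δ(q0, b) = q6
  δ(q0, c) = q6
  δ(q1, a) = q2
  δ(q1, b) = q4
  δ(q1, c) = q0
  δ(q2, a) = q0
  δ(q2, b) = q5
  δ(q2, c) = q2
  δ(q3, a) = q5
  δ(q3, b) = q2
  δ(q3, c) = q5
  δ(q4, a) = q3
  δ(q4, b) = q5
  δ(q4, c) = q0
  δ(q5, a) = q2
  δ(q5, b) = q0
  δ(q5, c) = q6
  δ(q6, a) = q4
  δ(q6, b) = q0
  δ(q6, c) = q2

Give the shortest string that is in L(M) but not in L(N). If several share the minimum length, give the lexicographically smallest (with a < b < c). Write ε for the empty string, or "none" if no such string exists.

The string ac is accepted by M but not by N.
No shorter string lies in the difference, and ac is the lexicographically first length-2 string in L(M) \ L(N).

ac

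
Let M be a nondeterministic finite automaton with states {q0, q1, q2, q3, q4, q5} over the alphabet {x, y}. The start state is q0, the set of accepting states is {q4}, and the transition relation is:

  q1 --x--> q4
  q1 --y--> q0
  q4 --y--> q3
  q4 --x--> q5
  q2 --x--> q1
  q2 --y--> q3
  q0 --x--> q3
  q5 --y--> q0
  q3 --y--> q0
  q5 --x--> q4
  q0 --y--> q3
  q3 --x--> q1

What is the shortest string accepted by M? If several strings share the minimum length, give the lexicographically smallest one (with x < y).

xxx

A breadth-first search from q0 reaches an accepting state first via the path q0 → q3 → q1 → q4 on input xxx.
No string of length < 3 is accepted (BFS exhausts all shorter strings without reaching an accepting state), and xxx is the lexicographically least accepting string of length 3.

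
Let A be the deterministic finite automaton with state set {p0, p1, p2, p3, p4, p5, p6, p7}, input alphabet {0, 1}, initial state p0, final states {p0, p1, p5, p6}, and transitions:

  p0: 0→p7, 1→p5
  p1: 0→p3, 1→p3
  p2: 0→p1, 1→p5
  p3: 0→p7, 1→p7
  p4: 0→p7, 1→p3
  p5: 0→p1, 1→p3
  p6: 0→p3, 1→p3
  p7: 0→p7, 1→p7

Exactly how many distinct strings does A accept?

The useful subgraph on states {p0, p1, p5} is acyclic, so L(A) is finite; the longest accepting path visits 3 useful states, giving maximum string length 2.
Counting accepting paths from p0 by length: 1 of length 0, 1 of length 1, 1 of length 2. Total 3.

3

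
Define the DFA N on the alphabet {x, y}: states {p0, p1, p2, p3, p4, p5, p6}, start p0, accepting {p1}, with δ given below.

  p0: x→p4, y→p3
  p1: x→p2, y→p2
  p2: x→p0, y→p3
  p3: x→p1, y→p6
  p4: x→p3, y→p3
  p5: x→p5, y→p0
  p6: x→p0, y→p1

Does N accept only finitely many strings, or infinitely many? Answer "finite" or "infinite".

State p0 is reachable from the start and can reach an accepting state, and it lies on the cycle p0 → p3 → p1 → p2 → p0.
Traversing that cycle any number of times yields accepted strings of unbounded length, so the language is infinite.

infinite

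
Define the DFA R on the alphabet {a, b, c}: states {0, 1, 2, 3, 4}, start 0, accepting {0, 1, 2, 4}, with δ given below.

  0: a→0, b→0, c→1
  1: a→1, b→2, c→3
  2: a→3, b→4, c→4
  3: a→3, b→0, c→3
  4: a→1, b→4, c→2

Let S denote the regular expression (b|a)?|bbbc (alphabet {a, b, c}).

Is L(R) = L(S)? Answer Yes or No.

The string c is accepted by R but rejected by S.
So L(R) ≠ L(S).

No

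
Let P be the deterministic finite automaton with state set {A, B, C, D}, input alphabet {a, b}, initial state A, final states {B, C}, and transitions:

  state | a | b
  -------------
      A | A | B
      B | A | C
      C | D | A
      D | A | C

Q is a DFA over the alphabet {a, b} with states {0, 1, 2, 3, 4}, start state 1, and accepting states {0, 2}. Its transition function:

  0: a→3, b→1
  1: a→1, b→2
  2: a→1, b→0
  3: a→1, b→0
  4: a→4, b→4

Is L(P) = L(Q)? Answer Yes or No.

Yes

Exploring the product automaton P × Q from the start pair (A, 1), following both machines on each input symbol, reaches 4 state pairs: (A, 1), (B, 2), (C, 0), (D, 3).
P accepts in {B, C} and Q accepts in {0, 2}. In every reachable pair the two components are either both accepting — (B, 2), (C, 0) — or both non-accepting, so no string is accepted by exactly one of the machines: L(P) \ L(Q) and L(Q) \ L(P) are both empty.
Hence every string is accepted by P iff it is accepted by Q, and the two languages coincide.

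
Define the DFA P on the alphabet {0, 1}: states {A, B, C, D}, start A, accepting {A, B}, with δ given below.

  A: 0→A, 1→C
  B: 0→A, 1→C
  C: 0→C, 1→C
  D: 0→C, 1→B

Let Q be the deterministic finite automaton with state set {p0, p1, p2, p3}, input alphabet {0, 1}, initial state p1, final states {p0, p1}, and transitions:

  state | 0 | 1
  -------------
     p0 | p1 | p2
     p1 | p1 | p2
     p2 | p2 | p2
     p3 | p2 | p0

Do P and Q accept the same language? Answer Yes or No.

Yes

Exploring the product automaton P × Q from the start pair (A, p1), following both machines on each input symbol, reaches 2 state pairs: (A, p1), (C, p2).
P accepts in {A, B} and Q accepts in {p0, p1}. In every reachable pair the two components are either both accepting — (A, p1) — or both non-accepting, so no string is accepted by exactly one of the machines: L(P) \ L(Q) and L(Q) \ L(P) are both empty.
Hence every string is accepted by P iff it is accepted by Q, and the two languages coincide.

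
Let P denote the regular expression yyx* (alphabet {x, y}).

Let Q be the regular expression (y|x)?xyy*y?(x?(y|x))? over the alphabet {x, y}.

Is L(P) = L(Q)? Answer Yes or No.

The string yy is accepted by P but rejected by Q.
So L(P) ≠ L(Q).

No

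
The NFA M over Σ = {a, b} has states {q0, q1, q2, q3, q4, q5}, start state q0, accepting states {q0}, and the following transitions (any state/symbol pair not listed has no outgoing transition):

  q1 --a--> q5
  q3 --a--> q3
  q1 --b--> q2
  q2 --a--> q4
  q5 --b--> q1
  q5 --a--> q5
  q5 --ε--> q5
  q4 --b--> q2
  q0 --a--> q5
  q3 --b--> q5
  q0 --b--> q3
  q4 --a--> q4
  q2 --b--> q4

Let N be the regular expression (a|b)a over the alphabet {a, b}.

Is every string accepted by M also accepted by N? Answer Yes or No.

The empty string ε is in L(M) but not in L(N).
So L(M) ⊄ L(N).

No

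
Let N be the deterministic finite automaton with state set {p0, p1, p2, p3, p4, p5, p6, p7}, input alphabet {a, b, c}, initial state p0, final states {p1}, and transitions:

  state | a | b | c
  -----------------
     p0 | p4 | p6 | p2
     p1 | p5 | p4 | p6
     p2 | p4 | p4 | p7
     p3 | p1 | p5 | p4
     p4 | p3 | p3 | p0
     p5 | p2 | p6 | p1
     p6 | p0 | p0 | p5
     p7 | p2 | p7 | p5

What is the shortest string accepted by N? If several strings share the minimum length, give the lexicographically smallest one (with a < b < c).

aaa

A breadth-first search from p0 reaches an accepting state first via the path p0 → p4 → p3 → p1 on input aaa.
No string of length < 3 is accepted (BFS exhausts all shorter strings without reaching an accepting state), and aaa is the lexicographically least accepting string of length 3.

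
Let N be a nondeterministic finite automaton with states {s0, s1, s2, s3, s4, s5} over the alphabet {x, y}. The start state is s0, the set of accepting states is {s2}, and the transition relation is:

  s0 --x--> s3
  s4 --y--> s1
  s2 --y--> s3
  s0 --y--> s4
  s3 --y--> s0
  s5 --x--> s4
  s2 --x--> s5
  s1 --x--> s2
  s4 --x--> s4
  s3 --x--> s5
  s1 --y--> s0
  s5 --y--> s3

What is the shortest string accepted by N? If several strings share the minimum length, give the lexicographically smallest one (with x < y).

yyx

A breadth-first search from s0 reaches an accepting state first via the path s0 → s4 → s1 → s2 on input yyx.
No string of length < 3 is accepted (BFS exhausts all shorter strings without reaching an accepting state), and yyx is the lexicographically least accepting string of length 3.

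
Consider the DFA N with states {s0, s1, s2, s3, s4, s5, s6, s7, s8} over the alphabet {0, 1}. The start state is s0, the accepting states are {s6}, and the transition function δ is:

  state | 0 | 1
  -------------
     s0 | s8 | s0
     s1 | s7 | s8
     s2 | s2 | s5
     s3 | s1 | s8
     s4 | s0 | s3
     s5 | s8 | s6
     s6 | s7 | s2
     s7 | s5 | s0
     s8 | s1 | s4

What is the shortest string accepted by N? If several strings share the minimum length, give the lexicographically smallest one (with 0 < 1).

00001

A breadth-first search from s0 reaches an accepting state first via the path s0 → s8 → s1 → s7 → s5 → s6 on input 00001.
No string of length < 5 is accepted (BFS exhausts all shorter strings without reaching an accepting state), and 00001 is the lexicographically least accepting string of length 5.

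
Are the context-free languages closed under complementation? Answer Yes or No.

CFLs are closed under union, so if they were also closed under complement they would be closed under intersection by De Morgan (L₁ ∩ L₂ is the complement of the union of the complements). But {aⁿbⁿcᵐ} ∩ {aᵐbⁿcⁿ} = {aⁿbⁿcⁿ} is not context-free although both operands are.

No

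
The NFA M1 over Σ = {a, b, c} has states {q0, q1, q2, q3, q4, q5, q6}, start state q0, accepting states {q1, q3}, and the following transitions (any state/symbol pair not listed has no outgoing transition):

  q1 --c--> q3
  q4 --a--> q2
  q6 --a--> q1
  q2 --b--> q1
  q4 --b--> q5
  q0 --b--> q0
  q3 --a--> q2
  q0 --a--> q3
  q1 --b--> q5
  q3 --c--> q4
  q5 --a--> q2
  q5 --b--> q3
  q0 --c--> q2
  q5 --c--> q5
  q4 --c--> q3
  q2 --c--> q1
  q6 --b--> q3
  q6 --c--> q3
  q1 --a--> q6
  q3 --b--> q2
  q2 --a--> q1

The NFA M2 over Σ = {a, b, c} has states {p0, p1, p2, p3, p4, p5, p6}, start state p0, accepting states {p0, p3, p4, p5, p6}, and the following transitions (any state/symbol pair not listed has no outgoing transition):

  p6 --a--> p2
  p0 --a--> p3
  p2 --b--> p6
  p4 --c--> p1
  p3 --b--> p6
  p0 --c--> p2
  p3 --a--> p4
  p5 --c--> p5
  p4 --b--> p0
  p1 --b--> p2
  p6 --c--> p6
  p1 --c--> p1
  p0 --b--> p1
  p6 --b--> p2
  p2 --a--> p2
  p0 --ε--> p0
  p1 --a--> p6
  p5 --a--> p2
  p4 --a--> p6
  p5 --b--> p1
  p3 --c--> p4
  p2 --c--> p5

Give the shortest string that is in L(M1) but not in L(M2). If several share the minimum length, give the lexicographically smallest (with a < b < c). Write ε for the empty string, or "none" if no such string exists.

The string ca is accepted by M1 but not by M2.
No shorter string lies in the difference, and ca is the lexicographically first length-2 string in L(M1) \ L(M2).

ca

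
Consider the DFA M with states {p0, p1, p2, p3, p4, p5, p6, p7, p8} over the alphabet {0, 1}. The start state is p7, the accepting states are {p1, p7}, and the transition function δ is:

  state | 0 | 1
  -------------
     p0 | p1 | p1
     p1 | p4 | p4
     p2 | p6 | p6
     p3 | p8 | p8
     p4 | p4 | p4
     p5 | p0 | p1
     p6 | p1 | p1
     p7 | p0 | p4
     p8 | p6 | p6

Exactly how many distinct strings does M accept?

The useful subgraph on states {p0, p1, p7} is acyclic, so L(M) is finite; the longest accepting path visits 3 useful states, giving maximum string length 2.
Counting accepting paths from p7 by length: 1 of length 0, 2 of length 2. Total 3.

3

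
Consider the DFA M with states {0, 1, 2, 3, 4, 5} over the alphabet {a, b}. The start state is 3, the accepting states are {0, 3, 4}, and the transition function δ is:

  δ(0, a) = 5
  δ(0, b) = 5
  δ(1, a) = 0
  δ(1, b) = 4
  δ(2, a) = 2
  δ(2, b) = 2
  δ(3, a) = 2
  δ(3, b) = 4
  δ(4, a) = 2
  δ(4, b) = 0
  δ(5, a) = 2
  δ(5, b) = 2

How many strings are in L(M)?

3

The useful subgraph on states {0, 3, 4} is acyclic, so L(M) is finite; the longest accepting path visits 3 useful states, giving maximum string length 2.
Counting accepting paths from 3 by length: 1 of length 0, 1 of length 1, 1 of length 2. Total 3.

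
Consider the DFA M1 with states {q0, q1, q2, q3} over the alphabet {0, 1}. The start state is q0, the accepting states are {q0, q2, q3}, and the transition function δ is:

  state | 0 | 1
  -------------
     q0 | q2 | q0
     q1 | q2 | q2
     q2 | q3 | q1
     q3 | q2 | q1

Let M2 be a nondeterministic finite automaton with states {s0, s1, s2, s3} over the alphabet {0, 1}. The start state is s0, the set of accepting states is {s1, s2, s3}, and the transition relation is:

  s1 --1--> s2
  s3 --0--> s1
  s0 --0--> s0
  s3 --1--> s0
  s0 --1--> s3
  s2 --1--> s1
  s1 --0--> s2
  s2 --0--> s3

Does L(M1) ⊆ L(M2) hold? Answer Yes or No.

No

The empty string ε is in L(M1) but not in L(M2).
So L(M1) ⊄ L(M2).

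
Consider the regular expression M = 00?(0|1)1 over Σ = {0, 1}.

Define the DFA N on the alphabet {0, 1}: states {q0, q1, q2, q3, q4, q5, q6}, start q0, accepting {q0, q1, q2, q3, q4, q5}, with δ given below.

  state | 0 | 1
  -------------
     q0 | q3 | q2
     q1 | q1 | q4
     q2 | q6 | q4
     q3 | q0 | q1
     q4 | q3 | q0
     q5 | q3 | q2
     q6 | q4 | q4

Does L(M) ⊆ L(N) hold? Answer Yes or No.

Converting the expression M to a DFA (subset construction, then merging equivalent states) gives the minimal DFA with states {m0, m1, m2, m3, m4, m5, m6}, start state m0, accepting states {m5, m6} and transitions m0: 0→m1, 1→m2; m1: 0→m3, 1→m4; m2: 0→m2, 1→m2; m3: 0→m4, 1→m5; m4: 0→m2, 1→m6; m5: 0→m2, 1→m6; m6: 0→m2, 1→m2.
Exploring the product automaton M × N from the start pair (m0, q0), following both machines on each input symbol, reaches 14 state pairs: (m0, q0), (m1, q3), (m2, q2), (m3, q0), (m4, q1), (m2, q6), (m2, q4), (m4, q3), (m5, q2), (m2, q1), (m6, q4), (m2, q3), (m2, q0), (m6, q1).
M accepts in {m5, m6} and N accepts in {q0, q1, q2, q3, q4, q5}. The reachable pairs whose M-component is accepting are (m5, q2), (m6, q4), (m6, q1); in each of them the N-component is accepting too, so the product for L(M) \ L(N) (M-component accepting, N-component rejecting) has no reachable accepting pair and the difference is empty.
Hence every string in L(M) is also in L(N).

Yes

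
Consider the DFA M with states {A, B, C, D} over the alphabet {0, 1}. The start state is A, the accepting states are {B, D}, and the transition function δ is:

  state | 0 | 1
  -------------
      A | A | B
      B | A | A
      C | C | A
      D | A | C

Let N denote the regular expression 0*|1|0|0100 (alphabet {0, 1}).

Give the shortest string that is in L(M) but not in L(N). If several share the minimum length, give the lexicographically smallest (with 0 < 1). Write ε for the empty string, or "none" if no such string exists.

01

The string 01 is accepted by M but not by N.
No shorter string lies in the difference, and 01 is the lexicographically first length-2 string in L(M) \ L(N).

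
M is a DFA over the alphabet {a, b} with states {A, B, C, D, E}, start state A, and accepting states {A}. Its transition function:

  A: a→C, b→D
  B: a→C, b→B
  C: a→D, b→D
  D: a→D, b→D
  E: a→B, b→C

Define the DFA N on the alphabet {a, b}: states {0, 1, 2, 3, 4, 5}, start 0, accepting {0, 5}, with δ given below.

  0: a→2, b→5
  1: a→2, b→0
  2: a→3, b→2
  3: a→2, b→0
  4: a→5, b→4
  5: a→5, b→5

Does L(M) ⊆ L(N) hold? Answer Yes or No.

Exploring the product automaton M × N from the start pair (A, 0), following both machines on each input symbol, reaches 6 state pairs: (A, 0), (C, 2), (D, 5), (D, 3), (D, 2), (D, 0).
M accepts in {A} and N accepts in {0, 5}. The reachable pairs whose M-component is accepting are (A, 0); in each of them the N-component is accepting too, so the product for L(M) \ L(N) (M-component accepting, N-component rejecting) has no reachable accepting pair and the difference is empty.
Hence every string in L(M) is also in L(N).

Yes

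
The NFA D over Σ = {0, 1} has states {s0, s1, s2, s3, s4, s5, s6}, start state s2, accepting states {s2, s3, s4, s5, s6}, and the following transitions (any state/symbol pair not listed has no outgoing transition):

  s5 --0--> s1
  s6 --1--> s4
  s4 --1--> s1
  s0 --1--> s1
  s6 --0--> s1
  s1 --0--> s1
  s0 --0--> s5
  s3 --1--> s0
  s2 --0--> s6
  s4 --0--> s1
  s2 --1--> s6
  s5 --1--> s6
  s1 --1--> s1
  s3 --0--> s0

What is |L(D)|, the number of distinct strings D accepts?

5

The useful subgraph on states {s2, s4, s6} is acyclic, so L(D) is finite; the longest accepting path visits 3 useful states, giving maximum string length 2.
Counting accepting paths from s2 by length: 1 of length 0, 2 of length 1, 2 of length 2. Total 5.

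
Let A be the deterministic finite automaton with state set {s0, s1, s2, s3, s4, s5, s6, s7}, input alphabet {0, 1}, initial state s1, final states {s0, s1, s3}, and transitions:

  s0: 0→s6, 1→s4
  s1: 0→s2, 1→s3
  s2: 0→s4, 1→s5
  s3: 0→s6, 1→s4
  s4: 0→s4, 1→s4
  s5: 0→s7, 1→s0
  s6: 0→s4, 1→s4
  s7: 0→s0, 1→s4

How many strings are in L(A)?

The useful subgraph on states {s0, s1, s2, s3, s5, s7} is acyclic, so L(A) is finite; the longest accepting path visits 5 useful states, giving maximum string length 4.
Counting accepting paths from s1 by length: 1 of length 0, 1 of length 1, 1 of length 3, 1 of length 4. Total 4.

4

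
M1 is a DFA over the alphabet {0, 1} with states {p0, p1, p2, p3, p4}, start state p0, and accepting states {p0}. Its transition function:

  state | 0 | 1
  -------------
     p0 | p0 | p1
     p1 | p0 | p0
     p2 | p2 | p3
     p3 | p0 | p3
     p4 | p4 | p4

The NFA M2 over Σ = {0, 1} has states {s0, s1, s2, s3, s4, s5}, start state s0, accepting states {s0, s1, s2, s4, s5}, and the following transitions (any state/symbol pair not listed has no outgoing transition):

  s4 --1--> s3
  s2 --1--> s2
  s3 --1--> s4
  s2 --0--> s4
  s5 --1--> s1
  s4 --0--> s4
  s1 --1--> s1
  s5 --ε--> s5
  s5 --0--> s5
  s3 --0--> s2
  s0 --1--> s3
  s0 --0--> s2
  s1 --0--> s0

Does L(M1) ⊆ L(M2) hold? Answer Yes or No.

Yes

Exploring the product automaton M1 × M2 from the start pair (p0, s0), following both machines on each input symbol, reaches 5 state pairs: (p0, s0), (p0, s2), (p1, s3), (p0, s4), (p1, s2).
M1 accepts in {p0} and M2 accepts in {s0, s1, s2, s4, s5}. The reachable pairs whose M1-component is accepting are (p0, s0), (p0, s2), (p0, s4); in each of them the M2-component is accepting too, so the product for L(M1) \ L(M2) (M1-component accepting, M2-component rejecting) has no reachable accepting pair and the difference is empty.
Hence every string in L(M1) is also in L(M2).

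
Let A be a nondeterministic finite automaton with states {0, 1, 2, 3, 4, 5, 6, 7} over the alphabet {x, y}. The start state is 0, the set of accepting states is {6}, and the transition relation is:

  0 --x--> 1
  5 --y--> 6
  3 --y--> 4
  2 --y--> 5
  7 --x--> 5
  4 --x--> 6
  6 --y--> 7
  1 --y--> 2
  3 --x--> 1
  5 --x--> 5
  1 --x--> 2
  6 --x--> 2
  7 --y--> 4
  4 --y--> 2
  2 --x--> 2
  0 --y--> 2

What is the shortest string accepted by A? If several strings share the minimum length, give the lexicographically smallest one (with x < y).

A breadth-first search from 0 reaches an accepting state first via the path 0 → 2 → 5 → 6 on input yyy.
No string of length < 3 is accepted (BFS exhausts all shorter strings without reaching an accepting state), and yyy is the lexicographically least accepting string of length 3.

yyy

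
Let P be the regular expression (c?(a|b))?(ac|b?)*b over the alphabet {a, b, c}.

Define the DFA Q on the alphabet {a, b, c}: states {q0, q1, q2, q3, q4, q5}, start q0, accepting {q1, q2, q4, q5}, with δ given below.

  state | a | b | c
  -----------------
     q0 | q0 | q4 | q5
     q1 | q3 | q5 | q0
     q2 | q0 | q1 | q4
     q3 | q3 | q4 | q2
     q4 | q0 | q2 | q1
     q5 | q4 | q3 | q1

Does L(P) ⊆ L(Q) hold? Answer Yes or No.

No

The string acb is in L(P) but not in L(Q).
So L(P) ⊄ L(Q).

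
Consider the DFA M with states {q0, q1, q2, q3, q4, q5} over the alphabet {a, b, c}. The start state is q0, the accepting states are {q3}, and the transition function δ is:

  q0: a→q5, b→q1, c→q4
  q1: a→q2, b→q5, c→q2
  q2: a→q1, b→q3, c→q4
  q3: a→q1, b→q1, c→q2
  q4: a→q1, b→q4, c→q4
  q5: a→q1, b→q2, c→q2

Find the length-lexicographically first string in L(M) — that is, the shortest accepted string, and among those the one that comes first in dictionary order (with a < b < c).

abb

A breadth-first search from q0 reaches an accepting state first via the path q0 → q5 → q2 → q3 on input abb.
No string of length < 3 is accepted (BFS exhausts all shorter strings without reaching an accepting state), and abb is the lexicographically least accepting string of length 3.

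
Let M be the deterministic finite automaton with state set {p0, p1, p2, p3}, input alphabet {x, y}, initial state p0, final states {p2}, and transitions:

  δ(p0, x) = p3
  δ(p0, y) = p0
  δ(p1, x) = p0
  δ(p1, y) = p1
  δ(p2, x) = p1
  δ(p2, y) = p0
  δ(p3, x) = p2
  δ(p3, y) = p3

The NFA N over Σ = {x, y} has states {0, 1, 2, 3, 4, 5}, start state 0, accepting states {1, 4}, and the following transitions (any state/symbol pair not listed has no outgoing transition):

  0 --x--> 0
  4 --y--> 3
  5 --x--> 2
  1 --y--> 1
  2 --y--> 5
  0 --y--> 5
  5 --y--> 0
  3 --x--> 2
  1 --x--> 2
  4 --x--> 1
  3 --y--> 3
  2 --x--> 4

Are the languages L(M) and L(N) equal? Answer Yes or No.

No

The string xx is accepted by M but rejected by N.
So L(M) ≠ L(N).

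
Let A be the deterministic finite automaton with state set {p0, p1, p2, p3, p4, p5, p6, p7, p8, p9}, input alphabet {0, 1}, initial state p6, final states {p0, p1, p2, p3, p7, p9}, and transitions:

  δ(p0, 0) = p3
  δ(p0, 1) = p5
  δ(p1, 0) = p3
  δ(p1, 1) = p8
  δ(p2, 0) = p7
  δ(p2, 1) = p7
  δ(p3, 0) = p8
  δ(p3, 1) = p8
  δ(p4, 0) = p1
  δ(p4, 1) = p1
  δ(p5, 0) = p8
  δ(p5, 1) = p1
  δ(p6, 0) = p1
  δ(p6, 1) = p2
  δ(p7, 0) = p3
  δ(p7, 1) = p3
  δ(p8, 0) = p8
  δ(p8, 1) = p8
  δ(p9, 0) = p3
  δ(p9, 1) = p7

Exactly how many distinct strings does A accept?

9

The useful subgraph on states {p1, p2, p3, p6, p7} is acyclic, so L(A) is finite; the longest accepting path visits 4 useful states, giving maximum string length 3.
Counting accepting paths from p6 by length: 2 of length 1, 3 of length 2, 4 of length 3. Total 9.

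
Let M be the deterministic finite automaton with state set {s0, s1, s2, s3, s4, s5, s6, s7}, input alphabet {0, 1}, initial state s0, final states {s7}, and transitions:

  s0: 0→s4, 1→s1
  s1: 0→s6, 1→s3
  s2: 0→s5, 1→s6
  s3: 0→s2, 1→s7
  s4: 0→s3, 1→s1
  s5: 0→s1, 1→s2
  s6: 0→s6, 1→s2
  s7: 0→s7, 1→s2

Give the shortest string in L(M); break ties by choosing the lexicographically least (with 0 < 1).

001

A breadth-first search from s0 reaches an accepting state first via the path s0 → s4 → s3 → s7 on input 001.
No string of length < 3 is accepted (BFS exhausts all shorter strings without reaching an accepting state), and 001 is the lexicographically least accepting string of length 3.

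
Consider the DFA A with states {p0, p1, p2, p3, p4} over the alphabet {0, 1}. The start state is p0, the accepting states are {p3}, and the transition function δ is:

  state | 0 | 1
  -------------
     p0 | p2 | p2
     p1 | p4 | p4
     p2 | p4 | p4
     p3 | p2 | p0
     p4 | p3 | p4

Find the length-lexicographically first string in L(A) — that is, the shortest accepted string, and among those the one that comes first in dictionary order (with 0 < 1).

A breadth-first search from p0 reaches an accepting state first via the path p0 → p2 → p4 → p3 on input 000.
No string of length < 3 is accepted (BFS exhausts all shorter strings without reaching an accepting state), and 000 is the lexicographically least accepting string of length 3.

000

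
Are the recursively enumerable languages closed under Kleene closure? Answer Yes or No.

Yes

Dovetail over all factorisations of the input into blocks and all step bounds, running the recogniser for L on every block of a factorisation; accept if some factorisation has all of its blocks accepted.
So the recursively enumerable languages are closed under Kleene star.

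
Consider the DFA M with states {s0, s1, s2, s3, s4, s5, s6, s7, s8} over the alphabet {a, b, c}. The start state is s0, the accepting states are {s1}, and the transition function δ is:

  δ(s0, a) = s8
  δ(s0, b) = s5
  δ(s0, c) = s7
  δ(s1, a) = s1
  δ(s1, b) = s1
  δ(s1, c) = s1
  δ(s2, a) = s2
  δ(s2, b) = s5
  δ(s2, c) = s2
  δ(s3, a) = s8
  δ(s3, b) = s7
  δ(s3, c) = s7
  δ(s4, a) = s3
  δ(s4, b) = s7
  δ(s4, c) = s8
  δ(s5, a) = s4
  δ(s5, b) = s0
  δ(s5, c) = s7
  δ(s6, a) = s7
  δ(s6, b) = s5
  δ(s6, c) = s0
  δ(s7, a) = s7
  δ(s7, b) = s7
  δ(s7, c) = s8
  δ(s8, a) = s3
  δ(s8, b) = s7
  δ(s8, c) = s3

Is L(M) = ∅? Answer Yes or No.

The states reachable from the start state are {s0, s3, s4, s5, s7, s8}.
None of the accepting states {s1} is reachable, so no string is accepted and L(M) = ∅.

Yes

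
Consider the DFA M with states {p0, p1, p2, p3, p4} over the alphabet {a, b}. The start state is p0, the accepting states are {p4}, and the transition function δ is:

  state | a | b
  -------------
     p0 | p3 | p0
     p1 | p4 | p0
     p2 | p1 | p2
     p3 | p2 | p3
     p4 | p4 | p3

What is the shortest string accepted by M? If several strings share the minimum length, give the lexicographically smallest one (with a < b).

A breadth-first search from p0 reaches an accepting state first via the path p0 → p3 → p2 → p1 → p4 on input aaaa.
No string of length < 4 is accepted (BFS exhausts all shorter strings without reaching an accepting state), and aaaa is the lexicographically least accepting string of length 4.

aaaa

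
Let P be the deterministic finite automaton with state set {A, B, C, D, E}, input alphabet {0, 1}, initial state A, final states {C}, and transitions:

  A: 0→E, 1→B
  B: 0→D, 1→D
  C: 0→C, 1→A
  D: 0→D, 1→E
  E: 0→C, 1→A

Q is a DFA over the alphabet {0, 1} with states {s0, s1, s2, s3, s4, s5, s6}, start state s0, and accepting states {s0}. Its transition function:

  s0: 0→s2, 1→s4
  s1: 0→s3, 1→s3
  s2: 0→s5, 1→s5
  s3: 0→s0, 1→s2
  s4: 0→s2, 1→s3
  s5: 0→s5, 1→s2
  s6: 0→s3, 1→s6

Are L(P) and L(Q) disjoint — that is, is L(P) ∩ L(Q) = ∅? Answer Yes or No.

Yes

Exploring the product automaton P × Q from the start pair (A, s0), following both machines on each input symbol, reaches 19 state pairs: (A, s0), (E, s2), (B, s4), (C, s5), (A, s5), (D, s2), (D, s3), (A, s2), (E, s5), (B, s2), (D, s5), (D, s0), (B, s5), (E, s4), (C, s2), (A, s3), (E, s0), (A, s4), (B, s3).
P accepts in {C} and Q accepts in {s0}; no reachable pair has both components accepting, so no string drives both machines to acceptance simultaneously and L(P) ∩ L(Q) = ∅.
So no string is accepted by both, and the intersection is empty.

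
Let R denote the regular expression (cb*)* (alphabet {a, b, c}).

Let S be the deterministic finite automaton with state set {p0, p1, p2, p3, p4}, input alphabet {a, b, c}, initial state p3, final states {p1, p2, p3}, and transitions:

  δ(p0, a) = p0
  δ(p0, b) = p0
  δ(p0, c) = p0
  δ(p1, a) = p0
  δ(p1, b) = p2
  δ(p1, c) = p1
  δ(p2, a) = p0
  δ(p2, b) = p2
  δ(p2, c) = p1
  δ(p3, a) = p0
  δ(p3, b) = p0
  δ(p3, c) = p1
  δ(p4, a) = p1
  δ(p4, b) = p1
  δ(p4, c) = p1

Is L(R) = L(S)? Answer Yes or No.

Converting the expression R to a DFA (subset construction, then merging equivalent states) gives the minimal DFA with states {r0, r1, r2}, start state r0, accepting states {r0, r2} and transitions r0: a→r1, b→r1, c→r2; r1: a→r1, b→r1, c→r1; r2: a→r1, b→r2, c→r2.
Exploring the product automaton R × S from the start pair (r0, p3), following both machines on each input symbol, reaches 4 state pairs: (r0, p3), (r1, p0), (r2, p1), (r2, p2).
R accepts in {r0, r2} and S accepts in {p1, p2, p3}. In every reachable pair the two components are either both accepting — (r0, p3), (r2, p1), (r2, p2) — or both non-accepting, so no string is accepted by exactly one of the machines: L(R) \ L(S) and L(S) \ L(R) are both empty.
Hence every string is accepted by R iff it is accepted by S, and the two languages coincide.

Yes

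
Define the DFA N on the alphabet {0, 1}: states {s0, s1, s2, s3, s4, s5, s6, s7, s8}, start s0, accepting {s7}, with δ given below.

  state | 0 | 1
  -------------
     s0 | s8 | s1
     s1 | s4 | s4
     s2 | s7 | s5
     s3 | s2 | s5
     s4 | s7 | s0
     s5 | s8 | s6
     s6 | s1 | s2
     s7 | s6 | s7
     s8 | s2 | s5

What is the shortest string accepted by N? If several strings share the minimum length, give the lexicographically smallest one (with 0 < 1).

000

A breadth-first search from s0 reaches an accepting state first via the path s0 → s8 → s2 → s7 on input 000.
No string of length < 3 is accepted (BFS exhausts all shorter strings without reaching an accepting state), and 000 is the lexicographically least accepting string of length 3.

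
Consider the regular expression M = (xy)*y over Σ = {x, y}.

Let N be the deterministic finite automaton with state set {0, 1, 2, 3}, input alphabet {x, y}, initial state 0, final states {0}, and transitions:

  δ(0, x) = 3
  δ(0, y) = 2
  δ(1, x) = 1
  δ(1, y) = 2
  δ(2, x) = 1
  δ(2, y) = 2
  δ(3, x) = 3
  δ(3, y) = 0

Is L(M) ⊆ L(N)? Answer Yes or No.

The string y is in L(M) but not in L(N).
So L(M) ⊄ L(N).

No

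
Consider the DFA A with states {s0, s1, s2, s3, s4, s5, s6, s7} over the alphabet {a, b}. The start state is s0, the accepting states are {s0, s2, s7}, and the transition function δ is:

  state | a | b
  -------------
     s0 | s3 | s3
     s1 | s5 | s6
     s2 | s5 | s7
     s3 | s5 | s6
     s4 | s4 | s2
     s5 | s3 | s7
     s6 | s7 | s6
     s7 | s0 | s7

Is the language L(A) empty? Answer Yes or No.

No

The empty string ε is accepted: the run s0 ends in the accepting state s0.
Since at least one string is accepted, L(A) is not empty.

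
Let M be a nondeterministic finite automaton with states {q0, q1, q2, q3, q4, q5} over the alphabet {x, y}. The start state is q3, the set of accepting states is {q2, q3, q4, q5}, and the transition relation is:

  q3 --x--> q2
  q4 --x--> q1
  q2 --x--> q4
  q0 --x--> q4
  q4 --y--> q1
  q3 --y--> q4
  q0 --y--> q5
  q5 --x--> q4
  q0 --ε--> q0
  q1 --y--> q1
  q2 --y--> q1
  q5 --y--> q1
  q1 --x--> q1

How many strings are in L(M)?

4

The useful subgraph on states {q2, q3, q4} is acyclic, so L(M) is finite; the longest accepting path visits 3 useful states, giving maximum string length 2.
Counting accepting paths from q3 by length: 1 of length 0, 2 of length 1, 1 of length 2. Total 4.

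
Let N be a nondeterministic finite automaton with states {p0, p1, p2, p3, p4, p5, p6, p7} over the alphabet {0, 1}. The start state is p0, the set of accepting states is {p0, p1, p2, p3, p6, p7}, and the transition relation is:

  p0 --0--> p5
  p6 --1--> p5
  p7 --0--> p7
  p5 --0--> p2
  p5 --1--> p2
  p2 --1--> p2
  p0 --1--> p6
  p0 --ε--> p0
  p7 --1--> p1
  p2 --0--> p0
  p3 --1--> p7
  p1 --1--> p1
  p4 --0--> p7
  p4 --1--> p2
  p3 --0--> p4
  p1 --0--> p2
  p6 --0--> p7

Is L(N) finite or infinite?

infinite

State p0 is reachable from the start and can reach an accepting state, and it lies on the cycle p0 → p5 → p2 → p0.
Traversing that cycle any number of times yields accepted strings of unbounded length, so the language is infinite.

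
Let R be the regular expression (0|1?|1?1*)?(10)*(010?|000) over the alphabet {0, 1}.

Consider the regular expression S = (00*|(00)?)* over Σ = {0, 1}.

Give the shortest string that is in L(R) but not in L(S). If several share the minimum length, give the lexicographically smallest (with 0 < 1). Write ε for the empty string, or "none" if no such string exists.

01

The string 01 is accepted by R but not by S.
No shorter string lies in the difference, and 01 is the lexicographically first length-2 string in L(R) \ L(S).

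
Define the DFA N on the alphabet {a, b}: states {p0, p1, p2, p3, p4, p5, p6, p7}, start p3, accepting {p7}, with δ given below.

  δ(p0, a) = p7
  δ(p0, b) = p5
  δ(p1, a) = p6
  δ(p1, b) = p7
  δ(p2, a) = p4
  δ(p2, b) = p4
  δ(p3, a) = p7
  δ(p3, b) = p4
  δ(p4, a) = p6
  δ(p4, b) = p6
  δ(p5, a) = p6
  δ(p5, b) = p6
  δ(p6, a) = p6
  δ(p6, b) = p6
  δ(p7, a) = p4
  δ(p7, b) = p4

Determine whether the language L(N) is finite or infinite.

The useful states (reachable from p3 and able to reach an accepting state) are {p3, p7}.
Restricted to these states the transition graph has no cycle, so every accepting path has bounded length and L is finite.

finite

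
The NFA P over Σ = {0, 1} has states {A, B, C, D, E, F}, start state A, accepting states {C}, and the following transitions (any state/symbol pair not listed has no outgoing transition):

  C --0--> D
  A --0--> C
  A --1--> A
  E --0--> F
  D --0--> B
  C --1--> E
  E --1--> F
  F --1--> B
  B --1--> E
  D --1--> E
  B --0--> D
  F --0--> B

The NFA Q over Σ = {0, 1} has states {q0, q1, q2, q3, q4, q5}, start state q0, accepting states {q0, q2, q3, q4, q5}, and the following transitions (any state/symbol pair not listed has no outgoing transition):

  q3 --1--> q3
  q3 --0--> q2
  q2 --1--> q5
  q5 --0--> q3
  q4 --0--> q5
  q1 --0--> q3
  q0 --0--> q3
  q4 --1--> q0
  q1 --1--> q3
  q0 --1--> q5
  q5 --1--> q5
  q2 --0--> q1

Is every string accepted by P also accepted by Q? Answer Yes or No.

Yes

Exploring the product automaton P × Q from the start pair (A, q0), following both machines on each input symbol, reaches 15 state pairs: (A, q0), (C, q3), (A, q5), (D, q2), (E, q3), (B, q1), (E, q5), (F, q2), (F, q3), (D, q3), (F, q5), (B, q5), (B, q2), (B, q3), (D, q1).
P accepts in {C} and Q accepts in {q0, q2, q3, q4, q5}. The reachable pairs whose P-component is accepting are (C, q3); in each of them the Q-component is accepting too, so the product for L(P) \ L(Q) (P-component accepting, Q-component rejecting) has no reachable accepting pair and the difference is empty.
Hence every string in L(P) is also in L(Q).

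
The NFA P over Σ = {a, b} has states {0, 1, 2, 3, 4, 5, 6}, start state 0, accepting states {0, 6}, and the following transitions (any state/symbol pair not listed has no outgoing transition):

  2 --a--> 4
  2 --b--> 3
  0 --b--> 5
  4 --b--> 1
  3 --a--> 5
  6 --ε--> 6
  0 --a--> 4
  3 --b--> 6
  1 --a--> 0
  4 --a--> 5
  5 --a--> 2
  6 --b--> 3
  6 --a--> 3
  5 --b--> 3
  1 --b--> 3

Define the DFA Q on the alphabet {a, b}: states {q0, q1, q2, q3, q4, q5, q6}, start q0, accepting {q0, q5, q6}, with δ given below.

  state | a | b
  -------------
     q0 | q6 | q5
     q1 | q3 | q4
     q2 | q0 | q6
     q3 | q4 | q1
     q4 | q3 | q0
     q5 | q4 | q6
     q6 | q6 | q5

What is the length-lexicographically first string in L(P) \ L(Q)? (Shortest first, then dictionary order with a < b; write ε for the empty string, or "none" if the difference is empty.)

The string aba is accepted by P but not by Q.
No shorter string lies in the difference, and aba is the lexicographically first length-3 string in L(P) \ L(Q).

aba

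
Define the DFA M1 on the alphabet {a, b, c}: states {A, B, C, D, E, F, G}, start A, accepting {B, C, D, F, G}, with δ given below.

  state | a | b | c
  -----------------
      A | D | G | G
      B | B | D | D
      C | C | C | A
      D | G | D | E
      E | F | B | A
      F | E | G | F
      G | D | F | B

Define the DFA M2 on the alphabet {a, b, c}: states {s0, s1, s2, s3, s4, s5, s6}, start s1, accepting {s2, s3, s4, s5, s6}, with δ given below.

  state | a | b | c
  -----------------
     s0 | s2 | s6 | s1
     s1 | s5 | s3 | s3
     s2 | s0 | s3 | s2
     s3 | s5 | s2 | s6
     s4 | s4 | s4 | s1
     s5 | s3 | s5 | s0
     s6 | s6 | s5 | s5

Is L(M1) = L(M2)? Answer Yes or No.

Exploring the product automaton M1 × M2 from the start pair (A, s1), following both machines on each input symbol, reaches 6 state pairs: (A, s1), (D, s5), (G, s3), (E, s0), (F, s2), (B, s6).
M1 accepts in {B, C, D, F, G} and M2 accepts in {s2, s3, s4, s5, s6}. In every reachable pair the two components are either both accepting — (D, s5), (G, s3), (F, s2), (B, s6) — or both non-accepting, so no string is accepted by exactly one of the machines: L(M1) \ L(M2) and L(M2) \ L(M1) are both empty.
Hence every string is accepted by M1 iff it is accepted by M2, and the two languages coincide.

Yes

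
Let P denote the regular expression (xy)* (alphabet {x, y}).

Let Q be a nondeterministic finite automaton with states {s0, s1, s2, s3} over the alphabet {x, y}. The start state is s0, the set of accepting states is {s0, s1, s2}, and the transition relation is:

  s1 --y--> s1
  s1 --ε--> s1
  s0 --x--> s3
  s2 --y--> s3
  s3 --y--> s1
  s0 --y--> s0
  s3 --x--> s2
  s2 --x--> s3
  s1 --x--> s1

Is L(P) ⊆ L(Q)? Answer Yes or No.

Converting the expression P to a DFA (subset construction, then merging equivalent states) gives the minimal DFA with states {p0, p1, p2}, start state p0, accepting states {p0} and transitions p0: x→p1, y→p2; p1: x→p2, y→p0; p2: x→p2, y→p2.
Exploring the product automaton P × Q from the start pair (p0, s0), following both machines on each input symbol, reaches 8 state pairs: (p0, s0), (p1, s3), (p2, s0), (p2, s2), (p0, s1), (p2, s3), (p1, s1), (p2, s1).
P accepts in {p0} and Q accepts in {s0, s1, s2}. The reachable pairs whose P-component is accepting are (p0, s0), (p0, s1); in each of them the Q-component is accepting too, so the product for L(P) \ L(Q) (P-component accepting, Q-component rejecting) has no reachable accepting pair and the difference is empty.
Hence every string in L(P) is also in L(Q).

Yes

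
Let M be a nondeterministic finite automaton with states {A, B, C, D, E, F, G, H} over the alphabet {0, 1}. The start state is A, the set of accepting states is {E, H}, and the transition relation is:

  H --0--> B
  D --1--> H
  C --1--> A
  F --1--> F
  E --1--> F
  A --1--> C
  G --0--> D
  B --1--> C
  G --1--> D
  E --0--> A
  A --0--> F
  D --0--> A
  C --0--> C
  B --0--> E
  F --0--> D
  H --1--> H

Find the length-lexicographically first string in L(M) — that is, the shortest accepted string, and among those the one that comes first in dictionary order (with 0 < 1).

001

A breadth-first search from A reaches an accepting state first via the path A → F → D → H on input 001.
No string of length < 3 is accepted (BFS exhausts all shorter strings without reaching an accepting state), and 001 is the lexicographically least accepting string of length 3.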